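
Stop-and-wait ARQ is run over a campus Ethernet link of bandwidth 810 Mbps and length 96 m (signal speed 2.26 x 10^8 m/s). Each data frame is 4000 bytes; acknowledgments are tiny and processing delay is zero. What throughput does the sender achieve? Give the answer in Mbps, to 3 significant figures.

793 Mbps

t_tx = L/R = 32000/810000000 = 3.95062e-05 s.
t_prop = 96/2.26e+08 = 4.24779e-07 s; RTT = 8.49558e-07 s.
Cycle = t_tx + RTT = 4.03557e-05 s.
Throughput = L / cycle = 32000 / 4.03557e-05 = 793 Mbps.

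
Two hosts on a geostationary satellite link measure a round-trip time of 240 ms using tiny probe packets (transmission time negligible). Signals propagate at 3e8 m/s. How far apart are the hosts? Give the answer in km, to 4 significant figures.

One-way propagation = RTT/2 = 120 ms.
d = s × t = 300000000 × 0.12 = 36000 km.

36000 km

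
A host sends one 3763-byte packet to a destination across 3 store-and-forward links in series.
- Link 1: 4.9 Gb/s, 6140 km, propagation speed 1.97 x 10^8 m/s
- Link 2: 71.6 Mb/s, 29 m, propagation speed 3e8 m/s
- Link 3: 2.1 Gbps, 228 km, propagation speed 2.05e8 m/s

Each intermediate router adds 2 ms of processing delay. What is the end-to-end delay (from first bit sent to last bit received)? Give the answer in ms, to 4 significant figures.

L = 3763 × 8 = 30104 bits.
Transmission delays (L/R per hop): 0.00614367, 0.420447, 0.0143352 ms; sum = 0.440926 ms.
Propagation delays (d/s per hop): 31.1675, 9.66667e-05, 1.1122 ms; sum = 32.2798 ms.
Processing at 2 router(s): 2 × 2 ms = 4 ms.
End-to-end = 36.72 ms.

36.72 ms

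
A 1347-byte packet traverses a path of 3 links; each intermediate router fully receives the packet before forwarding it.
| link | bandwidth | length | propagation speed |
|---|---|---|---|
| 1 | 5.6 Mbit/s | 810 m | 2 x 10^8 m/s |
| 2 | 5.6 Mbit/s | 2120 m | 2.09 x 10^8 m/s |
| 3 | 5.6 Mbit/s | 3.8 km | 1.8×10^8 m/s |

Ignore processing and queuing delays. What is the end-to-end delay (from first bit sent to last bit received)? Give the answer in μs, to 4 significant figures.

L = 1347 × 8 = 10776 bits.
Transmission delay per hop = L/R = 10776/5600000 = 1924.29 μs; 3 hops → 5772.86 μs.
Propagation delays (d/s per hop): 4.05, 10.1435, 21.1111 μs; sum = 35.3047 μs.
End-to-end = 5808 μs.

5808 μs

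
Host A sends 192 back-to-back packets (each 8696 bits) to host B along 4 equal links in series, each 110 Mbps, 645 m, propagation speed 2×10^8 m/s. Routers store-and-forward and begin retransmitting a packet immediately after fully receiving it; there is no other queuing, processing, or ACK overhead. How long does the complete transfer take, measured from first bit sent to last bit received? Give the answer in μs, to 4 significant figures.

Per-hop transmission t_tx = L/R = 8696/110000000 = 79.0545 μs.
Per-hop propagation t_prop = 645/200000000 = 3.225 μs.
Pipeline fill: first packet needs 4·t_tx to clear all hops; remaining 191 packets each add one t_tx.
Total = (4+192-1)·t_tx + 4·t_prop = 195·79.0545 + 4·3.225 = 15430 μs.

15430 μs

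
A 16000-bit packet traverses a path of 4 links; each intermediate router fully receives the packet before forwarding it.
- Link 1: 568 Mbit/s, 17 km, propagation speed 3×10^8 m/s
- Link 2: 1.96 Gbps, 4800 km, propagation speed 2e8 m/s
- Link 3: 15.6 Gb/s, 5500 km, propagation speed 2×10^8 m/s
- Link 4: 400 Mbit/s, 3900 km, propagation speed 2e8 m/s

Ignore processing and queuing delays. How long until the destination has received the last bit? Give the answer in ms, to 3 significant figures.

71.1 ms

Transmission delays (L/R per hop): 0.028169, 0.00816327, 0.00102564, 0.04 ms; sum = 0.0773579 ms.
Propagation delays (d/s per hop): 0.0566667, 24, 27.5, 19.5 ms; sum = 71.0567 ms.
End-to-end = 71.1 ms.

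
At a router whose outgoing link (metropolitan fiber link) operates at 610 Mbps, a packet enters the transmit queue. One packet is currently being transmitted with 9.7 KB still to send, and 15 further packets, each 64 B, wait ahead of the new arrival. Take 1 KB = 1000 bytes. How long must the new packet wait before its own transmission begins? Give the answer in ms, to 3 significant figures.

0.140 ms

Each queued packet: L/R = 512/610000000 = 0.000839344 ms.
15 queued → 0.0125902 ms.
Plus remaining 77600 bits of current packet: 0.127213 ms.
Queuing delay = 0.140 ms.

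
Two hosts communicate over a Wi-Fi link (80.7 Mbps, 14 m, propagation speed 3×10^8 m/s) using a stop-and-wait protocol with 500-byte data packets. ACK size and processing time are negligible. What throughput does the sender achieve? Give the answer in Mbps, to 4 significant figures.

t_tx = L/R = 4000/80700000 = 4.95663e-05 s.
t_prop = 14/300000000 = 4.66667e-08 s; RTT = 9.33333e-08 s.
Cycle = t_tx + RTT = 4.96596e-05 s.
Throughput = L / cycle = 4000 / 4.96596e-05 = 80.55 Mbps.

80.55 Mbps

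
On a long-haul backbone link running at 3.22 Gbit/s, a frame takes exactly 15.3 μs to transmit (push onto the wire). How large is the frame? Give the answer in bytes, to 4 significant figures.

L = R × t_tx = 3220000000 b/s × 1.53e-05 s = 49266 bits.
In bytes: 49266 / 8 = 6158 bytes.

6158 bytes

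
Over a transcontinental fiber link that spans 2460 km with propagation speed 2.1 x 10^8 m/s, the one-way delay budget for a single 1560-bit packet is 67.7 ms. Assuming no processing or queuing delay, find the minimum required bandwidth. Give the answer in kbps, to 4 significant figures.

27.86 kbps

Propagation delay = 2460000 / 210000000 = 11.7143 ms.
Transmission budget = 67.7 − 11.7143 = 55.9857 ms.
R ≥ L / t_tx = 1560 bits / 0.0559857 s = 27.86 kbps.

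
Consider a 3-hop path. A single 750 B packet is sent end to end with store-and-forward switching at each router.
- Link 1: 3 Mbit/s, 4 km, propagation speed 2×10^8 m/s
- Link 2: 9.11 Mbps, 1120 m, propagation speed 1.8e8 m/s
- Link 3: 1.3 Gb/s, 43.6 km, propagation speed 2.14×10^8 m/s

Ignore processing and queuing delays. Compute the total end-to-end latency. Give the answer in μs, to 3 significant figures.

2890 μs

L = 750 × 8 = 6000 bits.
Transmission delays (L/R per hop): 2000, 658.617, 4.61538 μs; sum = 2663.23 μs.
Propagation delays (d/s per hop): 20, 6.22222, 203.738 μs; sum = 229.961 μs.
End-to-end = 2890 μs.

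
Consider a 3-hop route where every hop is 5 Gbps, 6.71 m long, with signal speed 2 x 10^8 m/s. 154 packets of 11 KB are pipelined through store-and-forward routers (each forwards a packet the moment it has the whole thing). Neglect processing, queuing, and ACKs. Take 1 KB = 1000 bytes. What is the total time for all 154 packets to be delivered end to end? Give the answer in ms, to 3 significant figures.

Per-hop transmission t_tx = L/R = 88000/5000000000 = 0.0176 ms.
Per-hop propagation t_prop = 6.71/200000000 = 3.355e-05 ms.
Pipeline fill: first packet needs 3·t_tx to clear all hops; remaining 153 packets each add one t_tx.
Total = (3+154-1)·t_tx + 3·t_prop = 156·0.0176 + 3·3.355e-05 = 2.75 ms.

2.75 ms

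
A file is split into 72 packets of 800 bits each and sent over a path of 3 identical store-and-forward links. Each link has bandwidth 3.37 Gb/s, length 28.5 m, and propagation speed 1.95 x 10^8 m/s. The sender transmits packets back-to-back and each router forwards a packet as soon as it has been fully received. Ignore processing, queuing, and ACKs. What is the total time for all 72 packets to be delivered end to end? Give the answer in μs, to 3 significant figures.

Per-hop transmission t_tx = L/R = 800/3370000000 = 0.237389 μs.
Per-hop propagation t_prop = 28.5/195000000 = 0.146154 μs.
Pipeline fill: first packet needs 3·t_tx to clear all hops; remaining 71 packets each add one t_tx.
Total = (3+72-1)·t_tx + 3·t_prop = 74·0.237389 + 3·0.146154 = 18.0 μs.

18.0 μs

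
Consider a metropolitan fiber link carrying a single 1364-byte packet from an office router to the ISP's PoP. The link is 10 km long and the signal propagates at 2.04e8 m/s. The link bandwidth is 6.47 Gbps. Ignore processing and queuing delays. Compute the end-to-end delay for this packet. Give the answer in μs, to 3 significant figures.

50.7 μs

L = 1364 × 8 = 10912 bits.
Transmission delay = L/R = 10912 / 6470000000 = 1.68655 μs.
Propagation delay = d/s = 10000 m / 204000000 m/s = 49.0196 μs.
Total = 50.7 μs.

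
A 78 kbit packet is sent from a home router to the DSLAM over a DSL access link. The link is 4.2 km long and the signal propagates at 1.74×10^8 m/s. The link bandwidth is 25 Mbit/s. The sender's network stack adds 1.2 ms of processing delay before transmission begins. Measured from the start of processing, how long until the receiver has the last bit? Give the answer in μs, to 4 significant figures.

L = 78000 bits.
Transmission delay = L/R = 78000 / 25000000 = 3120 μs.
Propagation delay = d/s = 4200 m / 174000000 m/s = 24.1379 μs.
Plus processing delay 1.2 ms = 1200 μs.
Total = 4344 μs.

4344 μs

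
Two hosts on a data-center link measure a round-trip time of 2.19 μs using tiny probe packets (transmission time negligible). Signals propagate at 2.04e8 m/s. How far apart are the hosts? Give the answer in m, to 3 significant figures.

One-way propagation = RTT/2 = 1.095 μs.
d = s × t = 204000000 × 1.095e-06 = 223 m.

223 m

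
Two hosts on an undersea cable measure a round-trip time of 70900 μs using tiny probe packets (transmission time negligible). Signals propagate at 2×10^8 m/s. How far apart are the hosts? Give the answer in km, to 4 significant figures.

7090 km

One-way propagation = RTT/2 = 35450 μs.
d = s × t = 200000000 × 0.03545 = 7090 km.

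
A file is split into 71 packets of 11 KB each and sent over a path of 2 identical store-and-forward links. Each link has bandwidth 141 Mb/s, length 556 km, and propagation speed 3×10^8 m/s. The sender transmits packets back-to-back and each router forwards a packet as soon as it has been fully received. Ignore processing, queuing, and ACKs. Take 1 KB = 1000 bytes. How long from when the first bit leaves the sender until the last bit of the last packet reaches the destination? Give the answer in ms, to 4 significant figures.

Per-hop transmission t_tx = L/R = 88000/141000000 = 0.624113 ms.
Per-hop propagation t_prop = 556000/300000000 = 1.85333 ms.
Pipeline fill: first packet needs 2·t_tx to clear all hops; remaining 70 packets each add one t_tx.
Total = (2+71-1)·t_tx + 2·t_prop = 72·0.624113 + 2·1.85333 = 48.64 ms.

48.64 ms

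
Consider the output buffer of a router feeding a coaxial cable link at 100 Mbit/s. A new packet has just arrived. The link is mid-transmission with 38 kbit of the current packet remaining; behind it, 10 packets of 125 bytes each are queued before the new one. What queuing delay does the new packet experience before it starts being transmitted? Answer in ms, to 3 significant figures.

0.480 ms

Each queued packet: L/R = 1000/100000000 = 0.01 ms.
10 queued → 0.1 ms.
Plus remaining 38000 bits of current packet: 0.38 ms.
Queuing delay = 0.480 ms.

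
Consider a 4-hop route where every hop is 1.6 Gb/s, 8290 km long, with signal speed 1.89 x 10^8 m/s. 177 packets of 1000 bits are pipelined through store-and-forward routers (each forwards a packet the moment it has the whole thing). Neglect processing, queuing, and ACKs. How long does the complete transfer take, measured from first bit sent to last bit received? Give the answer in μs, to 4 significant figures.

175600 μs

Per-hop transmission t_tx = L/R = 1000/1600000000 = 0.625 μs.
Per-hop propagation t_prop = 8290000/189000000 = 43862.4 μs.
Pipeline fill: first packet needs 4·t_tx to clear all hops; remaining 176 packets each add one t_tx.
Total = (4+177-1)·t_tx + 4·t_prop = 180·0.625 + 4·43862.4 = 175600 μs.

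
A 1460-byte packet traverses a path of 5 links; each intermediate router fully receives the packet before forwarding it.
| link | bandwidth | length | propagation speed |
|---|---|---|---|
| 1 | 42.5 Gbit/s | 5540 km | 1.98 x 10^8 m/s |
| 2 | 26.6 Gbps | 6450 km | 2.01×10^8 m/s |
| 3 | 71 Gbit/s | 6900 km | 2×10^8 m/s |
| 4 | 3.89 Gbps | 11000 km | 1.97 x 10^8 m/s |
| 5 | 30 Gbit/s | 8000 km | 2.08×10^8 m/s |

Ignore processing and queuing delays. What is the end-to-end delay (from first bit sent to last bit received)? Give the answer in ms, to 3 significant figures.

L = 1460 × 8 = 11680 bits.
Transmission delays (L/R per hop): 0.000274824, 0.000439098, 0.000164507, 0.00300257, 0.000389333 ms; sum = 0.00427033 ms.
Propagation delays (d/s per hop): 27.9798, 32.0896, 34.5, 55.8376, 38.4615 ms; sum = 188.868 ms.
End-to-end = 189 ms.

189 ms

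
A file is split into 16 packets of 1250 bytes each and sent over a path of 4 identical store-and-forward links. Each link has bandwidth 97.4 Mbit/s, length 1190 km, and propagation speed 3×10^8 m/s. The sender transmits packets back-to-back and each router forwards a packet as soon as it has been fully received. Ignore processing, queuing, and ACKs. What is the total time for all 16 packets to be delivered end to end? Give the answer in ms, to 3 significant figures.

Per-hop transmission t_tx = L/R = 10000/97400000 = 0.102669 ms.
Per-hop propagation t_prop = 1190000/300000000 = 3.96667 ms.
Pipeline fill: first packet needs 4·t_tx to clear all hops; remaining 15 packets each add one t_tx.
Total = (4+16-1)·t_tx + 4·t_prop = 19·0.102669 + 4·3.96667 = 17.8 ms.

17.8 ms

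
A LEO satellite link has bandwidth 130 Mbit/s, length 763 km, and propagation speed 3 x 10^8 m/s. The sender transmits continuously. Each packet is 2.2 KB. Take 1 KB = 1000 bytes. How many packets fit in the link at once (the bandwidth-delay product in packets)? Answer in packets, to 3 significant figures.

Propagation delay = 763000 / 300000000 = 0.00254333 s.
BDP = R × t_prop = 130000000 × 0.00254333 = 330633 bits.
In packets of 17600 bits: 18.8 packets.

18.8 packets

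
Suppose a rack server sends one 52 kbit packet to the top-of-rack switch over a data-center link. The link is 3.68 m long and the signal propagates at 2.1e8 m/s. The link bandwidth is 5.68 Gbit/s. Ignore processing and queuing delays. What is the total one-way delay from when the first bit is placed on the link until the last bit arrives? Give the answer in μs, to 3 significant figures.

9.17 μs

L = 52000 bits.
Transmission delay = L/R = 52000 / 5680000000 = 9.15493 μs.
Propagation delay = d/s = 3.68 m / 210000000 m/s = 0.0175238 μs.
Total = 9.17 μs.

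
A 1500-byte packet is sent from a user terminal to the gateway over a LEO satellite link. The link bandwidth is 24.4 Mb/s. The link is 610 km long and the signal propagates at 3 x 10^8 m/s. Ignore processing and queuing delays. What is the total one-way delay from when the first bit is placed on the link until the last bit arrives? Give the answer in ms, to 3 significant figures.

L = 1500 × 8 = 12000 bits.
Transmission delay = L/R = 12000 / 24400000 = 0.491803 ms.
Propagation delay = d/s = 610000 m / 300000000 m/s = 2.03333 ms.
Total = 2.53 ms.

2.53 ms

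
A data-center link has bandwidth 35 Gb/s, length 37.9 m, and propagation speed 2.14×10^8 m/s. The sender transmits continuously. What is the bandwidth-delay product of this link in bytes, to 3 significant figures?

775 bytes

Propagation delay = 37.9 / 214000000 = 1.77103e-07 s.
BDP = R × t_prop = 35000000000 × 1.77103e-07 = 6198.6 bits.
In bytes: 6198.6/8 = 775 bytes.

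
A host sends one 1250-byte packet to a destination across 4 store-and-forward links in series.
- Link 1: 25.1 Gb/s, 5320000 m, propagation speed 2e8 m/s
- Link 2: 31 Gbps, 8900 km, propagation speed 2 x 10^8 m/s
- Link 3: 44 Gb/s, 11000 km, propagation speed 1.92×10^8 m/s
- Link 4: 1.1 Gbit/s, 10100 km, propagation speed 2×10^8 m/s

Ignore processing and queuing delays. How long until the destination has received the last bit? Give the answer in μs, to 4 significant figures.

178900 μs

L = 1250 × 8 = 10000 bits.
Transmission delays (L/R per hop): 0.398406, 0.322581, 0.227273, 9.09091 μs; sum = 10.0392 μs.
Propagation delays (d/s per hop): 26600, 44500, 57291.7, 50500 μs; sum = 178892 μs.
End-to-end = 178900 μs.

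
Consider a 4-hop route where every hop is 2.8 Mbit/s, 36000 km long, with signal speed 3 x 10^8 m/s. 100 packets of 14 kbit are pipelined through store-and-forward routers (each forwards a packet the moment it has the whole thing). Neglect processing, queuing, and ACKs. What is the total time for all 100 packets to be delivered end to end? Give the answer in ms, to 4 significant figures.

Per-hop transmission t_tx = L/R = 14000/2800000 = 5 ms.
Per-hop propagation t_prop = 36000000/300000000 = 120 ms.
Pipeline fill: first packet needs 4·t_tx to clear all hops; remaining 99 packets each add one t_tx.
Total = (4+100-1)·t_tx + 4·t_prop = 103·5 + 4·120 = 995.0 ms.

995.0 ms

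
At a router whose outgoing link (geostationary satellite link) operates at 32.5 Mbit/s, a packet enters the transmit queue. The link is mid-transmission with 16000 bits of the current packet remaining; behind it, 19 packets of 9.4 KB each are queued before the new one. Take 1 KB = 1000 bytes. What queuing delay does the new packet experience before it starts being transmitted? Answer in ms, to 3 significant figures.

44.5 ms

Each queued packet: L/R = 75200/32500000 = 2.31385 ms.
19 queued → 43.9631 ms.
Plus remaining 16000 bits of current packet: 0.492308 ms.
Queuing delay = 44.5 ms.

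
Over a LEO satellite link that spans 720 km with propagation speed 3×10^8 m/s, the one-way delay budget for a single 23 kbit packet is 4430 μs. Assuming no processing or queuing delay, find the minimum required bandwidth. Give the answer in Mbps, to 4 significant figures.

Propagation delay = 720000 / 300000000 = 2400 μs.
Transmission budget = 4430 − 2400 = 2030 μs.
R ≥ L / t_tx = 23000 bits / 0.00203 s = 11.33 Mbps.

11.33 Mbps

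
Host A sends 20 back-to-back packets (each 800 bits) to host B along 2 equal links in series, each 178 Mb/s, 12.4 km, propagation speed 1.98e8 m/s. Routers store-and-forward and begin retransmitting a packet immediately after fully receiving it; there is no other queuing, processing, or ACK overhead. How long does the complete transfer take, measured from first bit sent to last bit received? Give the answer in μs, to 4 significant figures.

Per-hop transmission t_tx = L/R = 800/178000000 = 4.49438 μs.
Per-hop propagation t_prop = 12400/198000000 = 62.6263 μs.
Pipeline fill: first packet needs 2·t_tx to clear all hops; remaining 19 packets each add one t_tx.
Total = (2+20-1)·t_tx + 2·t_prop = 21·4.49438 + 2·62.6263 = 219.6 μs.

219.6 μs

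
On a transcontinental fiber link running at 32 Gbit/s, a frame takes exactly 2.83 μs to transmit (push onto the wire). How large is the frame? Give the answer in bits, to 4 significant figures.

90560 bits

L = R × t_tx = 32000000000 b/s × 2.83e-06 s = 90560 bits.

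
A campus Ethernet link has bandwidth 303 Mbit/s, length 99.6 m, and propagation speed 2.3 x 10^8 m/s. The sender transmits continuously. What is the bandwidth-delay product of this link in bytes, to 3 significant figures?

16.4 bytes

Propagation delay = 99.6 / 2.3e+08 = 4.33043e-07 s.
BDP = R × t_prop = 303000000 × 4.33043e-07 = 131.212 bits.
In bytes: 131.212/8 = 16.4 bytes.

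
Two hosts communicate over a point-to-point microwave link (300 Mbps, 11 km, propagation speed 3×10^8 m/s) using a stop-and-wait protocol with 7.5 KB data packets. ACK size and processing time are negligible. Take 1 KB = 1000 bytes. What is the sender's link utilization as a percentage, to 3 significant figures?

t_tx = L/R = 60000/300000000 = 0.0002 s.
t_prop = 11000/300000000 = 3.66667e-05 s; RTT = 7.33333e-05 s.
Cycle = t_tx + RTT = 0.000273333 s.
Utilization = t_tx / cycle = 0.0002/0.000273333 = 73.2 %.

73.2 %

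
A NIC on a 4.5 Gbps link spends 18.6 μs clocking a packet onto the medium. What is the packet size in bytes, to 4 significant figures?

10460 bytes

L = R × t_tx = 4500000000 b/s × 1.86e-05 s = 83700 bits.
In bytes: 83700 / 8 = 10460 bytes.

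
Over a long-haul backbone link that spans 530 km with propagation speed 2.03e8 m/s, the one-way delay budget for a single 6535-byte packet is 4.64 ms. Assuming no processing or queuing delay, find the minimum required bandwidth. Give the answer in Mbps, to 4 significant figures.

25.76 Mbps

L = 52280 bits.
Propagation delay = 530000 / 2.03e+08 = 2.61084 ms.
Transmission budget = 4.64 − 2.61084 = 2.02916 ms.
R ≥ L / t_tx = 52280 bits / 0.00202916 s = 25.76 Mbps.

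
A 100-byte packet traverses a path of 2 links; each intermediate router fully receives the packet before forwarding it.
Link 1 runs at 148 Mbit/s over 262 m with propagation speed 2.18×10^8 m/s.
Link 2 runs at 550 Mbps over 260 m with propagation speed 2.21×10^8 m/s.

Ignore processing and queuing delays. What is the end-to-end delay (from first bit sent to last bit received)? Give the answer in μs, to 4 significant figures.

L = 100 × 8 = 800 bits.
Transmission delays (L/R per hop): 5.40541, 1.45455 μs; sum = 6.85995 μs.
Propagation delays (d/s per hop): 1.20183, 1.17647 μs; sum = 2.37831 μs.
End-to-end = 9.238 μs.

9.238 μs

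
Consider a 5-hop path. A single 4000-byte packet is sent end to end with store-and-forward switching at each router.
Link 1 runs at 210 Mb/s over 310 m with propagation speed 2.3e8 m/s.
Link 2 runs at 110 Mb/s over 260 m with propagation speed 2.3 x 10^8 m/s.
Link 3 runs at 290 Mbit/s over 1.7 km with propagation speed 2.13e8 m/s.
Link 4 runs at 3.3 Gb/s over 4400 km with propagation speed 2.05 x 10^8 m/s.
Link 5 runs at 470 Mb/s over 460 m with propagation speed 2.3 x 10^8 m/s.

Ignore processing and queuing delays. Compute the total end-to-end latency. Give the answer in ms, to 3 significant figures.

22.1 ms

L = 4000 × 8 = 32000 bits.
Transmission delays (L/R per hop): 0.152381, 0.290909, 0.110345, 0.00969697, 0.0680851 ms; sum = 0.631417 ms.
Propagation delays (d/s per hop): 0.00134783, 0.00113043, 0.00798122, 21.4634, 0.002 ms; sum = 21.4759 ms.
End-to-end = 22.1 ms.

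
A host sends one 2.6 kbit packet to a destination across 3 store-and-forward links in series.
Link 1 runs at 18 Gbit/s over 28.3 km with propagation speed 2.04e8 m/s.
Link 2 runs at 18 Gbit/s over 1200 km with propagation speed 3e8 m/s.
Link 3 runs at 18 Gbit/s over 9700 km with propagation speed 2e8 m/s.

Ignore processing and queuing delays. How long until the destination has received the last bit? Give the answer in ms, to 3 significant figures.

52.6 ms

L = 2600 bits.
Transmission delay per hop = L/R = 2600/18000000000 = 0.000144444 ms; 3 hops → 0.000433333 ms.
Propagation delays (d/s per hop): 0.138725, 4, 48.5 ms; sum = 52.6387 ms.
End-to-end = 52.6 ms.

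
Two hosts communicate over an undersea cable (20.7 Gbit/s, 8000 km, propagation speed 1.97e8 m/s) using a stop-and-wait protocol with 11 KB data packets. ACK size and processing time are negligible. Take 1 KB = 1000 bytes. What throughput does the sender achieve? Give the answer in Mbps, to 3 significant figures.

1.08 Mbps

t_tx = L/R = 88000/20700000000 = 4.25121e-06 s.
t_prop = 8000000/197000000 = 0.0406091 s; RTT = 0.0812183 s.
Cycle = t_tx + RTT = 0.0812225 s.
Throughput = L / cycle = 88000 / 0.0812225 = 1.08 Mbps.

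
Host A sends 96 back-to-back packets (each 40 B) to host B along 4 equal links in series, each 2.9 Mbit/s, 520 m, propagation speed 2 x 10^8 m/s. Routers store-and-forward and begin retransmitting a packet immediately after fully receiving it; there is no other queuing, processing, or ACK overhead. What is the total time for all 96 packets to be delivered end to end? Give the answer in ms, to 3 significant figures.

10.9 ms

Per-hop transmission t_tx = L/R = 320/2900000 = 0.110345 ms.
Per-hop propagation t_prop = 520/200000000 = 0.0026 ms.
Pipeline fill: first packet needs 4·t_tx to clear all hops; remaining 95 packets each add one t_tx.
Total = (4+96-1)·t_tx + 4·t_prop = 99·0.110345 + 4·0.0026 = 10.9 ms.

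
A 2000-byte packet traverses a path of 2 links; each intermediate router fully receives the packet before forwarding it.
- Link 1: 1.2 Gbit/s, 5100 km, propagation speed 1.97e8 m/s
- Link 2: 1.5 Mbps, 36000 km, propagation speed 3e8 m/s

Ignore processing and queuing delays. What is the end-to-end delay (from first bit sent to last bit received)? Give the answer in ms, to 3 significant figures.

157 ms

L = 2000 × 8 = 16000 bits.
Transmission delays (L/R per hop): 0.0133333, 10.6667 ms; sum = 10.68 ms.
Propagation delays (d/s per hop): 25.8883, 120 ms; sum = 145.888 ms.
End-to-end = 157 ms.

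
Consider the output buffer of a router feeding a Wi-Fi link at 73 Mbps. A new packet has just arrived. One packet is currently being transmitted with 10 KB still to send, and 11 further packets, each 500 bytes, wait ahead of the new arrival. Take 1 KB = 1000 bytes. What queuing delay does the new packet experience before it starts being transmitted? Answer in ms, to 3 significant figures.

1.70 ms

Each queued packet: L/R = 4000/73000000 = 0.0547945 ms.
11 queued → 0.60274 ms.
Plus remaining 80000 bits of current packet: 1.09589 ms.
Queuing delay = 1.70 ms.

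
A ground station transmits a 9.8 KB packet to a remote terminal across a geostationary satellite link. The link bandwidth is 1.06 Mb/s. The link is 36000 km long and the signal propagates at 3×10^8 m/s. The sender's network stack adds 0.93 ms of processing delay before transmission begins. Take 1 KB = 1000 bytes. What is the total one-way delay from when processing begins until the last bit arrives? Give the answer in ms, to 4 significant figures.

194.9 ms

L = 78400 bits.
Transmission delay = L/R = 78400 / 1060000 = 73.9623 ms.
Propagation delay = d/s = 36000000 m / 300000000 m/s = 120 ms.
Plus processing delay 0.93 ms = 0.93 ms.
Total = 194.9 ms.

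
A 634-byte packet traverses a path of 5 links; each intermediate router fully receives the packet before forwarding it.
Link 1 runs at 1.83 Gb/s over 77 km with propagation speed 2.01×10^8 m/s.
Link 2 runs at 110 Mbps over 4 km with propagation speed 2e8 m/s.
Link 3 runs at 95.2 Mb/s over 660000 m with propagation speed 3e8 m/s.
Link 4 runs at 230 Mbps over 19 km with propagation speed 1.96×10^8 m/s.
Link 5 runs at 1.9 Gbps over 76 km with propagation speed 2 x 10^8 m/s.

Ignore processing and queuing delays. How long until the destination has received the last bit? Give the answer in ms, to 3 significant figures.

L = 634 × 8 = 5072 bits.
Transmission delays (L/R per hop): 0.00277158, 0.0461091, 0.0532773, 0.0220522, 0.00266947 ms; sum = 0.12688 ms.
Propagation delays (d/s per hop): 0.383085, 0.02, 2.2, 0.0969388, 0.38 ms; sum = 3.08002 ms.
End-to-end = 3.21 ms.

3.21 ms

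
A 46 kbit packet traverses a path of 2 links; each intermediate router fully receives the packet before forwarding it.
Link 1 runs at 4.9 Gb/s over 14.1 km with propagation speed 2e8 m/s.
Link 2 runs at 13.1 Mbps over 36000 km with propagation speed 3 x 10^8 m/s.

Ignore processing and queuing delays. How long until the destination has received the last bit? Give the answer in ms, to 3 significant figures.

L = 46000 bits.
Transmission delays (L/R per hop): 0.00938776, 3.51145 ms; sum = 3.52084 ms.
Propagation delays (d/s per hop): 0.0705, 120 ms; sum = 120.071 ms.
End-to-end = 124 ms.

124 ms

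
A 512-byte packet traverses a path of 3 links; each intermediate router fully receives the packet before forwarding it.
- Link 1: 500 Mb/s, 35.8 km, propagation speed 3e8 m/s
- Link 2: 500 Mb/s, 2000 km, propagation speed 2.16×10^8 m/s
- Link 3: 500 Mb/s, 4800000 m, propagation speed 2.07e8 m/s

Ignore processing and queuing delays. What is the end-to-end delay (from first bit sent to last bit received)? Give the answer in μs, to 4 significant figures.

L = 512 × 8 = 4096 bits.
Transmission delay per hop = L/R = 4096/500000000 = 8.192 μs; 3 hops → 24.576 μs.
Propagation delays (d/s per hop): 119.333, 9259.26, 23188.4 μs; sum = 32567 μs.
End-to-end = 32590 μs.

32590 μs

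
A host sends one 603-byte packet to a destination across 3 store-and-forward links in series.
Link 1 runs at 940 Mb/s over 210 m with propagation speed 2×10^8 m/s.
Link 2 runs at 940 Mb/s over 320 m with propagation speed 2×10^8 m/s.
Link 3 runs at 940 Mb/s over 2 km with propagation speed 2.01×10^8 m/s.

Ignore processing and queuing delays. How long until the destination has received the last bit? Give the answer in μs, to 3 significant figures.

L = 603 × 8 = 4824 bits.
Transmission delay per hop = L/R = 4824/940000000 = 5.13191 μs; 3 hops → 15.3957 μs.
Propagation delays (d/s per hop): 1.05, 1.6, 9.95025 μs; sum = 12.6002 μs.
End-to-end = 28.0 μs.

28.0 μs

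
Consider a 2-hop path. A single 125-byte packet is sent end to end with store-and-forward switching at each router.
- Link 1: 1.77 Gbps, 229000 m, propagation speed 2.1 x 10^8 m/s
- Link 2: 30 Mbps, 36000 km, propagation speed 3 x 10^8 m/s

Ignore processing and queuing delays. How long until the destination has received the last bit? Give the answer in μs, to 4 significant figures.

L = 125 × 8 = 1000 bits.
Transmission delays (L/R per hop): 0.564972, 33.3333 μs; sum = 33.8983 μs.
Propagation delays (d/s per hop): 1090.48, 120000 μs; sum = 121090 μs.
End-to-end = 121100 μs.

121100 μs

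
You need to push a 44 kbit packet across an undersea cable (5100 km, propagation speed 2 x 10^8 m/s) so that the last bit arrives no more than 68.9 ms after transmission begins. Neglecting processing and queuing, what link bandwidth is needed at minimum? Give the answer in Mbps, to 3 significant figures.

Propagation delay = 5100000 / 200000000 = 25.5 ms.
Transmission budget = 68.9 − 25.5 = 43.4 ms.
R ≥ L / t_tx = 44000 bits / 0.0434 s = 1.01 Mbps.

1.01 Mbps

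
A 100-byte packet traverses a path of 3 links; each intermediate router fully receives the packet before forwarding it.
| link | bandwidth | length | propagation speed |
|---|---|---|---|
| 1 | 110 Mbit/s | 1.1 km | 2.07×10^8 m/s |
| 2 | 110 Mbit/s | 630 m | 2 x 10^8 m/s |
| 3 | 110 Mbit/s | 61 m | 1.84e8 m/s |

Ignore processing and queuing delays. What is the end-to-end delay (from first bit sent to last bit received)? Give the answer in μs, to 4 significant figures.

L = 100 × 8 = 800 bits.
Transmission delay per hop = L/R = 800/110000000 = 7.27273 μs; 3 hops → 21.8182 μs.
Propagation delays (d/s per hop): 5.31401, 3.15, 0.331522 μs; sum = 8.79553 μs.
End-to-end = 30.61 μs.

30.61 μs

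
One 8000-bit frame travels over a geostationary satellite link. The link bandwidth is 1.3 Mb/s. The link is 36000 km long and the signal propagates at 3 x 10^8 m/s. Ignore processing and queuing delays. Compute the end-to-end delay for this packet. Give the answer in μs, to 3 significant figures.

126000 μs

Transmission delay = L/R = 8000 / 1300000 = 6153.85 μs.
Propagation delay = d/s = 36000000 m / 300000000 m/s = 120000 μs.
Total = 126000 μs.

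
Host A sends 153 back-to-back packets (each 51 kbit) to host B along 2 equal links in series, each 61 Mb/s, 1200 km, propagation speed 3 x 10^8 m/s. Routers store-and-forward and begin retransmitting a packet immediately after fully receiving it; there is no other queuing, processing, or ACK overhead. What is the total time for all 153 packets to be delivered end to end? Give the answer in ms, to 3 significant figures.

Per-hop transmission t_tx = L/R = 51000/61000000 = 0.836066 ms.
Per-hop propagation t_prop = 1200000/300000000 = 4 ms.
Pipeline fill: first packet needs 2·t_tx to clear all hops; remaining 152 packets each add one t_tx.
Total = (2+153-1)·t_tx + 2·t_prop = 154·0.836066 + 2·4 = 137 ms.

137 ms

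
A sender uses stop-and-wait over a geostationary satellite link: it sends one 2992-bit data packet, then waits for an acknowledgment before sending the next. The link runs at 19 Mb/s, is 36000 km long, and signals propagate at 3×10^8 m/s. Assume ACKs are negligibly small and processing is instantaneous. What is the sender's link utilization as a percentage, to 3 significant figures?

0.0656 %

t_tx = L/R = 2992/19000000 = 0.000157474 s.
t_prop = 36000000/300000000 = 0.12 s; RTT = 0.24 s.
Cycle = t_tx + RTT = 0.240157 s.
Utilization = t_tx / cycle = 0.000157474/0.240157 = 0.0656 %.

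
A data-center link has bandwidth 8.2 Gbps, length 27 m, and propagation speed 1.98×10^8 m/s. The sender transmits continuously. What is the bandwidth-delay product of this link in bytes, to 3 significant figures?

Propagation delay = 27 / 198000000 = 1.36364e-07 s.
BDP = R × t_prop = 8.2e+09 × 1.36364e-07 = 1118.18 bits.
In bytes: 1118.18/8 = 140 bytes.

140 bytes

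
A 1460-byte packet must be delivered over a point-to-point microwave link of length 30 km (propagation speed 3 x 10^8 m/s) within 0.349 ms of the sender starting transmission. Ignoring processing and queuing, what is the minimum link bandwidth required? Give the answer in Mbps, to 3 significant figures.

46.9 Mbps

L = 11680 bits.
Propagation delay = 30000 / 300000000 = 0.1 ms.
Transmission budget = 0.349 − 0.1 = 0.249 ms.
R ≥ L / t_tx = 11680 bits / 0.000249 s = 46.9 Mbps.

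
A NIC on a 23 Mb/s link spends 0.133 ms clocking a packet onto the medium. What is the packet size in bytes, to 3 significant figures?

L = R × t_tx = 23000000 b/s × 0.000133 s = 3059 bits.
In bytes: 3059 / 8 = 382 bytes.

382 bytes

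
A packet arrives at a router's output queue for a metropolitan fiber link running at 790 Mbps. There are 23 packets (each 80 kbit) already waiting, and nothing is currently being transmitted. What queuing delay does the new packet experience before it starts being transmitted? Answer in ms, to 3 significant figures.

Each queued packet: L/R = 80000/790000000 = 0.101266 ms.
23 queued → 2.32911 ms.
Queuing delay = 2.33 ms.

2.33 ms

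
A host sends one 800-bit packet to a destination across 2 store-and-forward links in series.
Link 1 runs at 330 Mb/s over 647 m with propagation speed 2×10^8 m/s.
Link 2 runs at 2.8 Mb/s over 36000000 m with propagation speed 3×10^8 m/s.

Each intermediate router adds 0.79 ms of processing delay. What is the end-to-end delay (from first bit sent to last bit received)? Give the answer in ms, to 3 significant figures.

121 ms

Transmission delays (L/R per hop): 0.00242424, 0.285714 ms; sum = 0.288139 ms.
Propagation delays (d/s per hop): 0.003235, 120 ms; sum = 120.003 ms.
Processing at 1 router(s): 1 × 0.79 ms = 0.79 ms.
End-to-end = 121 ms.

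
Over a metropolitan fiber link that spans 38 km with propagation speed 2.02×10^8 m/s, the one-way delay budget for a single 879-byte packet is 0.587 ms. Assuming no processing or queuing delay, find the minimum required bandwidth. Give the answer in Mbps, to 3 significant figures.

17.6 Mbps

L = 7032 bits.
Propagation delay = 38000 / 202000000 = 0.188119 ms.
Transmission budget = 0.587 − 0.188119 = 0.398881 ms.
R ≥ L / t_tx = 7032 bits / 0.000398881 s = 17.6 Mbps.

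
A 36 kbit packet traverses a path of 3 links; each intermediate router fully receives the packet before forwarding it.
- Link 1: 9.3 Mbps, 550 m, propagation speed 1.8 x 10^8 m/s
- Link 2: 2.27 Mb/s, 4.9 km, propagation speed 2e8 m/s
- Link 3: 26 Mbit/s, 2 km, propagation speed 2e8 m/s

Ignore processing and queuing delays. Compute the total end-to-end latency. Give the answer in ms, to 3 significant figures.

21.2 ms

L = 36000 bits.
Transmission delays (L/R per hop): 3.87097, 15.859, 1.38462 ms; sum = 21.1146 ms.
Propagation delays (d/s per hop): 0.00305556, 0.0245, 0.01 ms; sum = 0.0375556 ms.
End-to-end = 21.2 ms.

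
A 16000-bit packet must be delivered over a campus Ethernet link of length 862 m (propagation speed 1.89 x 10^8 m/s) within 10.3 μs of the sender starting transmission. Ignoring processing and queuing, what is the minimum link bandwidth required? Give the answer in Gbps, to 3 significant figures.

Propagation delay = 862 / 189000000 = 4.56085 μs.
Transmission budget = 10.3 − 4.56085 = 5.73915 μs.
R ≥ L / t_tx = 16000 bits / 5.73915e-06 s = 2.79 Gbps.

2.79 Gbps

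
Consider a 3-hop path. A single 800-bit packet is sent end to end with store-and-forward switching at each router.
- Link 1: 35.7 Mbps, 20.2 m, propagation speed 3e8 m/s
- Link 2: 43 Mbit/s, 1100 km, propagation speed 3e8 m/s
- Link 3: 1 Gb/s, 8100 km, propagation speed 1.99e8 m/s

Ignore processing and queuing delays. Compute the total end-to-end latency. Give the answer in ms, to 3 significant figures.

Transmission delays (L/R per hop): 0.022409, 0.0186047, 0.0008 ms; sum = 0.0418136 ms.
Propagation delays (d/s per hop): 6.73333e-05, 3.66667, 40.7035 ms; sum = 44.3703 ms.
End-to-end = 44.4 ms.

44.4 ms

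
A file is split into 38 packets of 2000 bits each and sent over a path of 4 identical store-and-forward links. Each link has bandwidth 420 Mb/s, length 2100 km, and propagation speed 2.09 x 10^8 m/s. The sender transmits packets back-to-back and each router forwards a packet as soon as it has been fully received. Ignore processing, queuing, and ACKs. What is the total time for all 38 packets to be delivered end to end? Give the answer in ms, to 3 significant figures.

40.4 ms

Per-hop transmission t_tx = L/R = 2000/420000000 = 0.0047619 ms.
Per-hop propagation t_prop = 2100000/209000000 = 10.0478 ms.
Pipeline fill: first packet needs 4·t_tx to clear all hops; remaining 37 packets each add one t_tx.
Total = (4+38-1)·t_tx + 4·t_prop = 41·0.0047619 + 4·10.0478 = 40.4 ms.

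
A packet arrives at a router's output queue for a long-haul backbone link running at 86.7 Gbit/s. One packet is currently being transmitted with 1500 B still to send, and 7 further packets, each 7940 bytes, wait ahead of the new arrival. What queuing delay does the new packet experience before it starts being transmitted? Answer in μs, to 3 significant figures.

5.27 μs

Each queued packet: L/R = 63520/86700000000 = 0.732641 μs.
7 queued → 5.12849 μs.
Plus remaining 12000 bits of current packet: 0.138408 μs.
Queuing delay = 5.27 μs.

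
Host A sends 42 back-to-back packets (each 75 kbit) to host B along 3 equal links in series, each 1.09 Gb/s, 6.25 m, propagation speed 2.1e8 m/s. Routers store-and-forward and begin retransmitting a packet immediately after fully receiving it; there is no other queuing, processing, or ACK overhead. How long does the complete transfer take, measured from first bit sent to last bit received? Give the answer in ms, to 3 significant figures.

Per-hop transmission t_tx = L/R = 75000/1090000000 = 0.0688073 ms.
Per-hop propagation t_prop = 6.25/210000000 = 2.97619e-05 ms.
Pipeline fill: first packet needs 3·t_tx to clear all hops; remaining 41 packets each add one t_tx.
Total = (3+42-1)·t_tx + 3·t_prop = 44·0.0688073 + 3·2.97619e-05 = 3.03 ms.

3.03 ms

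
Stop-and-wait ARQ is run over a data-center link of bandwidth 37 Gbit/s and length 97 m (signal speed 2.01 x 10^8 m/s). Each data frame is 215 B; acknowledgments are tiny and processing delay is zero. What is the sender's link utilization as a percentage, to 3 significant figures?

4.60 %

t_tx = L/R = 1720/37000000000 = 4.64865e-08 s.
t_prop = 97/2.01e+08 = 4.82587e-07 s; RTT = 9.65174e-07 s.
Cycle = t_tx + RTT = 1.01166e-06 s.
Utilization = t_tx / cycle = 4.64865e-08/1.01166e-06 = 4.60 %.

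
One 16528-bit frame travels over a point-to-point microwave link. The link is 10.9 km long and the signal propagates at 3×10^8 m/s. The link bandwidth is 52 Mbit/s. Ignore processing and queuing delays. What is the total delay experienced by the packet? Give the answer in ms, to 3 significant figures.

0.354 ms

Transmission delay = L/R = 16528 / 52000000 = 0.317846 ms.
Propagation delay = d/s = 10900 m / 300000000 m/s = 0.0363333 ms.
Total = 0.354 ms.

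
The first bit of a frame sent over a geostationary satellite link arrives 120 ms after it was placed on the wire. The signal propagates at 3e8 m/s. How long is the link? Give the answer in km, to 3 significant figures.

d = s × t_prop = 300000000 × 0.12 = 36000 km.

36000 km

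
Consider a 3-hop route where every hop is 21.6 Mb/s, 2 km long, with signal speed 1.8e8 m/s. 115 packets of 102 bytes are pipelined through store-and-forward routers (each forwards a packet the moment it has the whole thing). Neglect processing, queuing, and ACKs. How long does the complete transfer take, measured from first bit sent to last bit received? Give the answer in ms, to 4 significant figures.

4.453 ms

Per-hop transmission t_tx = L/R = 816/21600000 = 0.0377778 ms.
Per-hop propagation t_prop = 2000/180000000 = 0.0111111 ms.
Pipeline fill: first packet needs 3·t_tx to clear all hops; remaining 114 packets each add one t_tx.
Total = (3+115-1)·t_tx + 3·t_prop = 117·0.0377778 + 3·0.0111111 = 4.453 ms.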